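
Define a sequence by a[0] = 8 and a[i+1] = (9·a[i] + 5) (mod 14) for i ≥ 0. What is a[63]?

1

Computing terms: a[0] = 8,  a[1] = 7,  a[2] = 12,  a[3] = 1,  a[4] = 0,  a[5] = 5,  a[6] = 8.
Since a[6] = a[0] = 8, the sequence is periodic with period 6.
So a[63] = a[0 + ((63-0) mod 6)] = a[3] = 1.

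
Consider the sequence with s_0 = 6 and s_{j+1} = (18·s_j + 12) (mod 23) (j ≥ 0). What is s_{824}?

Computing terms: s_0 = 6,  s_1 = 5,  s_2 = 10,  s_3 = 8,  s_4 = 18,  s_5 = 14,  s_6 = 11,  s_7 = 3,  s_8 = 20,  s_9 = 4,  s_{10} = 15,  s_{11} = 6.
Since s_{11} = s_0 = 6, the sequence is periodic with period 11.
(824 - 0) mod 11 = 10, so s_{824} = s_{10} = 15.

15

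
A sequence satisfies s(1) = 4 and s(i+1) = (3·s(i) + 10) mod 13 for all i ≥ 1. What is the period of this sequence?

Computing terms: s(1) = 4,  s(2) = 9,  s(3) = 11,  s(4) = 4.
Since s(4) = s(1) = 4, the sequence is periodic with period 3.

3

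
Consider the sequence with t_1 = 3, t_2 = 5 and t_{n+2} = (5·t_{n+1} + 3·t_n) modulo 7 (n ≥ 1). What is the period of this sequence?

Listing terms: t_1 = 3,  t_2 = 5,  t_3 = 6,  t_4 = 3,  t_5 = 5.
Since (t_4, t_5) = (t_1, t_2) = (3, 5) (two consecutive terms determine the rest), the sequence is periodic with period 3.

3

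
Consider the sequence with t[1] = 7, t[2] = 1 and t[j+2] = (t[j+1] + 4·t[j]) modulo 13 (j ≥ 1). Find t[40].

Listing terms: t[1] = 7,  t[2] = 1,  t[3] = 3,  t[4] = 7,  t[5] = 6,  t[6] = 8,  t[7] = 6,  t[8] = 12,  t[9] = 10,  t[10] = 6,  t[11] = 7,  t[12] = 5,  t[13] = 7,  t[14] = 1.
The sequence repeats with period 12.
(40 - 1) mod 12 = 3, so t[40] = t[4] = 7.

7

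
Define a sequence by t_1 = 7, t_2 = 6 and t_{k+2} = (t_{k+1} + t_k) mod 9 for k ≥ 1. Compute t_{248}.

8

We have t_1 = 7; t_2 = 6; t_3 = 4; t_4 = 1; t_5 = 5; t_6 = 6; t_7 = 2; t_8 = 8; t_9 = 1; t_{10} = 0; t_{11} = 1; t_{12} = 1; t_{13} = 2; t_{14} = 3; t_{15} = 5; t_{16} = 8; t_{17} = 4; t_{18} = 3; t_{19} = 7; t_{20} = 1; t_{21} = 8; t_{22} = 0; t_{23} = 8; t_{24} = 8; t_{25} = 7; t_{26} = 6.
Since (t_{25}, t_{26}) = (t_1, t_2) = (7, 6) (two consecutive terms determine the rest), the sequence is periodic with period 24.
So t_{248} = t_{1 + ((248-1) mod 24)} = t_8 = 8.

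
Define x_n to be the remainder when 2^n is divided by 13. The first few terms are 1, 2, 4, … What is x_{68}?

x_0 = 1, x_1 = 2, x_2 = 4, x_3 = 8, x_4 = 3, x_5 = 6, x_6 = 12, x_7 = 11, x_8 = 9, x_9 = 5, x_{10} = 10, x_{11} = 7, x_{12} = 1.
The sequence repeats with period 12.
So x_{68} = x_{0 + ((68-0) mod 12)} = x_8 = 9.

9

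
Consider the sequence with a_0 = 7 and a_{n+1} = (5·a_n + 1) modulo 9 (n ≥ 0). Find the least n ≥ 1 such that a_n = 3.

Computing terms: a_0 = 7; a_1 = 0; a_2 = 1; a_3 = 6; a_4 = 4; a_5 = 3; a_6 = 7.
Since a_6 = a_0 = 7, the sequence is periodic with period 6.
The value 3 first appears (with n ≥ 1) at a_5.

5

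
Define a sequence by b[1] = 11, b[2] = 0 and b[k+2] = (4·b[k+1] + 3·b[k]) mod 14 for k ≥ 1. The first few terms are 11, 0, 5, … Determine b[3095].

1

Listing terms: b[1] = 11, b[2] = 0, b[3] = 5, b[4] = 6, b[5] = 11, b[6] = 6, b[7] = 1, b[8] = 8, b[9] = 7, b[10] = 10, b[11] = 5, b[12] = 8, b[13] = 5, b[14] = 2, b[15] = 9, b[16] = 0, b[17] = 13, b[18] = 10, b[19] = 9, b[20] = 10, b[21] = 11, b[22] = 4, b[23] = 7, b[24] = 12, b[25] = 13, b[26] = 4, b[27] = 13, b[28] = 8, b[29] = 1, b[30] = 0, b[31] = 3, b[32] = 12, b[33] = 1, b[34] = 12, b[35] = 9, b[36] = 2, b[37] = 7, b[38] = 6, b[39] = 3, b[40] = 2, b[41] = 3, b[42] = 4, b[43] = 11, b[44] = 0.
The sequence repeats with period 42.
So b[3095] = b[1 + ((3095-1) mod 42)] = b[29] = 1.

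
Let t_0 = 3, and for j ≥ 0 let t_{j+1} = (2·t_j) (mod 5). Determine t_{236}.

3

t_0 = 3, t_1 = 1, t_2 = 2, t_3 = 4, t_4 = 3.
Since t_4 = t_0 = 3, the sequence is periodic with period 4.
(236 - 0) mod 4 = 0, so t_{236} = t_0 = 3.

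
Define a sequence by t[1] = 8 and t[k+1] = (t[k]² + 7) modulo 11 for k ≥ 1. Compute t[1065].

10

t[1] = 8,  t[2] = 5,  t[3] = 10,  t[4] = 8.
The sequence repeats with period 3.
(1065 - 1) mod 3 = 2, so t[1065] = t[3] = 10.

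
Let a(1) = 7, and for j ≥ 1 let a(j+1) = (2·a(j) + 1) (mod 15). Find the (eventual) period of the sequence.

a(1) = 7, a(2) = 0, a(3) = 1, a(4) = 3, a(5) = 7.
The sequence repeats with period 4.

4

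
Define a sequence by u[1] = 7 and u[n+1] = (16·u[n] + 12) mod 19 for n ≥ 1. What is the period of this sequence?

9

We have u[1] = 7, u[2] = 10, u[3] = 1, u[4] = 9, u[5] = 4, u[6] = 0, u[7] = 12, u[8] = 14, u[9] = 8, u[10] = 7.
Since u[10] = u[1] = 7, the sequence is periodic with period 9.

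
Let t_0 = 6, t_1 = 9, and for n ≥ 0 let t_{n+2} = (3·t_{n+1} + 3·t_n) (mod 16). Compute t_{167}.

13

We have t_0 = 6, t_1 = 9, t_2 = 13, t_3 = 2, t_4 = 13, t_5 = 13, t_6 = 14, t_7 = 1, t_8 = 13, t_9 = 10, t_{10} = 5, t_{11} = 13, t_{12} = 6, t_{13} = 9.
Since (t_{12}, t_{13}) = (t_0, t_1) = (6, 9) (two consecutive terms determine the rest), the sequence is periodic with period 12.
(167 - 0) mod 12 = 11, so t_{167} = t_{11} = 13.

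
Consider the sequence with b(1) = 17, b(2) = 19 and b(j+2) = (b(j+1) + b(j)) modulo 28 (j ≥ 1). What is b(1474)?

19

Listing terms: b(1) = 17; b(2) = 19; b(3) = 8; b(4) = 27; b(5) = 7; b(6) = 6; b(7) = 13; b(8) = 19; b(9) = 4; b(10) = 23; b(11) = 27; b(12) = 22; b(13) = 21; b(14) = 15; b(15) = 8; b(16) = 23; b(17) = 3; b(18) = 26; b(19) = 1; b(20) = 27; b(21) = 0; b(22) = 27; b(23) = 27; b(24) = 26; b(25) = 25; b(26) = 23; b(27) = 20; b(28) = 15; b(29) = 7; b(30) = 22; b(31) = 1; b(32) = 23; b(33) = 24; b(34) = 19; b(35) = 15; b(36) = 6; b(37) = 21; b(38) = 27; b(39) = 20; b(40) = 19; b(41) = 11; b(42) = 2; b(43) = 13; b(44) = 15; b(45) = 0; b(46) = 15; b(47) = 15; b(48) = 2; b(49) = 17; b(50) = 19.
The sequence repeats with period 48.
So b(1474) = b(1 + ((1474-1) mod 48)) = b(34) = 19.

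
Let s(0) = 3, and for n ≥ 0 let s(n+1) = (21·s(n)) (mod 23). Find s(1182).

4

Listing terms: s(0) = 3,  s(1) = 17,  s(2) = 12,  s(3) = 22,  s(4) = 2,  s(5) = 19,  s(6) = 8,  s(7) = 7,  s(8) = 9,  s(9) = 5,  s(10) = 13,  s(11) = 20,  s(12) = 6,  s(13) = 11,  s(14) = 1,  s(15) = 21,  s(16) = 4,  s(17) = 15,  s(18) = 16,  s(19) = 14,  s(20) = 18,  s(21) = 10,  s(22) = 3.
Since s(22) = s(0) = 3, the sequence is periodic with period 22.
(1182 - 0) mod 22 = 16, so s(1182) = s(16) = 4.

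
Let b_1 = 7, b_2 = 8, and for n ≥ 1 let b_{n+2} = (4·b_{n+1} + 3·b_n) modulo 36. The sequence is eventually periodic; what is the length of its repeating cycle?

Computing terms: b_1 = 7,  b_2 = 8,  b_3 = 17,  b_4 = 20,  b_5 = 23,  b_6 = 8,  b_7 = 29,  b_8 = 32,  b_9 = 35,  b_{10} = 20,  b_{11} = 5,  b_{12} = 8,  b_{13} = 11,  b_{14} = 32,  b_{15} = 17,  b_{16} = 20.
Since (b_{15}, b_{16}) = (b_3, b_4) = (17, 20) (two consecutive terms determine the rest), the sequence is eventually periodic: after a pre-period of length 2 it cycles with period 12.

12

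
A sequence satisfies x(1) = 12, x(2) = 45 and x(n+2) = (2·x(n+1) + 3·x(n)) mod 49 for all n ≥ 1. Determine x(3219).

14

x(1) = 12, x(2) = 45, x(3) = 28, x(4) = 44, x(5) = 25, x(6) = 35, x(7) = 47, x(8) = 3, x(9) = 0, x(10) = 9, x(11) = 18, x(12) = 14, x(13) = 33, x(14) = 10, x(15) = 21, x(16) = 23, x(17) = 11, x(18) = 42, x(19) = 19, x(20) = 17, x(21) = 42, x(22) = 37, x(23) = 4, x(24) = 21, x(25) = 5, x(26) = 24, x(27) = 14, x(28) = 2, x(29) = 46, x(30) = 0, x(31) = 40, x(32) = 31, x(33) = 35, x(34) = 16, x(35) = 39, x(36) = 28, x(37) = 26, x(38) = 38, x(39) = 7, x(40) = 30, x(41) = 32, x(42) = 7, x(43) = 12, x(44) = 45.
Since (x(43), x(44)) = (x(1), x(2)) = (12, 45) (two consecutive terms determine the rest), the sequence is periodic with period 42.
(3219 - 1) mod 42 = 26, so x(3219) = x(27) = 14.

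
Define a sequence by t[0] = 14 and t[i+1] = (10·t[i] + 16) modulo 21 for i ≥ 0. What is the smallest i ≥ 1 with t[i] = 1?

2

Computing terms: t[0] = 14, t[1] = 9, t[2] = 1, t[3] = 5, t[4] = 3, t[5] = 4, t[6] = 14.
The sequence repeats with period 6.
The value 1 first appears (with i ≥ 1) at t[2].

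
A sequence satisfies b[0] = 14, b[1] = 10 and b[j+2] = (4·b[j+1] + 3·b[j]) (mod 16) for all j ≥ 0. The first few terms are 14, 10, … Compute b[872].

Listing terms: b[0] = 14,  b[1] = 10,  b[2] = 2,  b[3] = 6,  b[4] = 14,  b[5] = 10.
The sequence repeats with period 4.
So b[872] = b[0 + ((872-0) mod 4)] = b[0] = 14.

14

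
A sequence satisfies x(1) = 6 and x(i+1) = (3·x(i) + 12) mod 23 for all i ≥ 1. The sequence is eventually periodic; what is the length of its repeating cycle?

11

We have x(1) = 6; x(2) = 7; x(3) = 10; x(4) = 19; x(5) = 0; x(6) = 12; x(7) = 2; x(8) = 18; x(9) = 20; x(10) = 3; x(11) = 21; x(12) = 6.
Since x(12) = x(1) = 6, the sequence is periodic with period 11.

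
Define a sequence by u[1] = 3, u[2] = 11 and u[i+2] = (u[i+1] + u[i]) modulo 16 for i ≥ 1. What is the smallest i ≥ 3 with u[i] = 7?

Listing terms: u[1] = 3, u[2] = 11, u[3] = 14, u[4] = 9, u[5] = 7, u[6] = 0, u[7] = 7, u[8] = 7, u[9] = 14, u[10] = 5, u[11] = 3, u[12] = 8, u[13] = 11, u[14] = 3, u[15] = 14, u[16] = 1, u[17] = 15, u[18] = 0, u[19] = 15, u[20] = 15, u[21] = 14, u[22] = 13, u[23] = 11, u[24] = 8, u[25] = 3, u[26] = 11.
The sequence repeats with period 24.
The value 7 first appears (with i ≥ 3) at u[5].

5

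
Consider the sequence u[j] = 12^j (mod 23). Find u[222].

Listing terms: u[0] = 1, u[1] = 12, u[2] = 6, u[3] = 3, u[4] = 13, u[5] = 18, u[6] = 9, u[7] = 16, u[8] = 8, u[9] = 4, u[10] = 2, u[11] = 1.
The sequence repeats with period 11.
So u[222] = u[0 + ((222-0) mod 11)] = u[2] = 6.

6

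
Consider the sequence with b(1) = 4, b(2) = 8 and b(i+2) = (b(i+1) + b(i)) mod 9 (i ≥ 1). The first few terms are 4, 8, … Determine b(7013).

b(1) = 4, b(2) = 8, b(3) = 3, b(4) = 2, b(5) = 5, b(6) = 7, b(7) = 3, b(8) = 1, b(9) = 4, b(10) = 5, b(11) = 0, b(12) = 5, b(13) = 5, b(14) = 1, b(15) = 6, b(16) = 7, b(17) = 4, b(18) = 2, b(19) = 6, b(20) = 8, b(21) = 5, b(22) = 4, b(23) = 0, b(24) = 4, b(25) = 4, b(26) = 8.
Since (b(25), b(26)) = (b(1), b(2)) = (4, 8) (two consecutive terms determine the rest), the sequence is periodic with period 24.
(7013 - 1) mod 24 = 4, so b(7013) = b(5) = 5.

5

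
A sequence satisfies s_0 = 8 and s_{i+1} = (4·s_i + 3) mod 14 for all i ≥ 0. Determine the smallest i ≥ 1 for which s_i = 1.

3

s_0 = 8; s_1 = 7; s_2 = 3; s_3 = 1; s_4 = 7.
Since s_4 = s_1 = 7, the sequence is eventually periodic: after a pre-period of length 1 it cycles with period 3.
The value 1 first appears (with i ≥ 1) at s_3.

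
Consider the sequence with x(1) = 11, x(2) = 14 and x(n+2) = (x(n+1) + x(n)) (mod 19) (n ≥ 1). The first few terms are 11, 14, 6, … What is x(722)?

Listing terms: x(1) = 11,  x(2) = 14,  x(3) = 6,  x(4) = 1,  x(5) = 7,  x(6) = 8,  x(7) = 15,  x(8) = 4,  x(9) = 0,  x(10) = 4,  x(11) = 4,  x(12) = 8,  x(13) = 12,  x(14) = 1,  x(15) = 13,  x(16) = 14,  x(17) = 8,  x(18) = 3,  x(19) = 11,  x(20) = 14.
The sequence repeats with period 18.
(722 - 1) mod 18 = 1, so x(722) = x(2) = 14.

14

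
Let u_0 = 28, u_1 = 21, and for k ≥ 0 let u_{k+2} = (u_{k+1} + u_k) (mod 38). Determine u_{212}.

Computing terms: u_0 = 28; u_1 = 21; u_2 = 11; u_3 = 32; u_4 = 5; u_5 = 37; u_6 = 4; u_7 = 3; u_8 = 7; u_9 = 10; u_{10} = 17; u_{11} = 27; u_{12} = 6; u_{13} = 33; u_{14} = 1; u_{15} = 34; u_{16} = 35; u_{17} = 31; u_{18} = 28; u_{19} = 21.
The sequence repeats with period 18.
(212 - 0) mod 18 = 14, so u_{212} = u_{14} = 1.

1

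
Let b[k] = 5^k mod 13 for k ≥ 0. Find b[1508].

b[0] = 1; b[1] = 5; b[2] = 12; b[3] = 8; b[4] = 1.
Since b[4] = b[0] = 1, the sequence is periodic with period 4.
(1508 - 0) mod 4 = 0, so b[1508] = b[0] = 1.

1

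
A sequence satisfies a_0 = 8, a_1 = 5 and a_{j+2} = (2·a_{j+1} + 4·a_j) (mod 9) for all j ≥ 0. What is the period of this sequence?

Listing terms: a_0 = 8,  a_1 = 5,  a_2 = 6,  a_3 = 5,  a_4 = 7,  a_5 = 7,  a_6 = 6,  a_7 = 4,  a_8 = 5,  a_9 = 8,  a_{10} = 0,  a_{11} = 5,  a_{12} = 1,  a_{13} = 4,  a_{14} = 3,  a_{15} = 4,  a_{16} = 2,  a_{17} = 2,  a_{18} = 3,  a_{19} = 5,  a_{20} = 4,  a_{21} = 1,  a_{22} = 0,  a_{23} = 4,  a_{24} = 8,  a_{25} = 5.
Since (a_{24}, a_{25}) = (a_0, a_1) = (8, 5) (two consecutive terms determine the rest), the sequence is periodic with period 24.

24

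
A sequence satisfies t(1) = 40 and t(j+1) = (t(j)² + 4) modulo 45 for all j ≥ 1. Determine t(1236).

44

Computing terms: t(1) = 40,  t(2) = 29,  t(3) = 35,  t(4) = 14,  t(5) = 20,  t(6) = 44,  t(7) = 5,  t(8) = 29.
Since t(8) = t(2) = 29, the sequence is eventually periodic: after a pre-period of length 1 it cycles with period 6.
For j ≥ 2, t(j) depends only on (j - 2) mod 6. (1236 - 2) mod 6 = 4, so t(1236) = t(6) = 44.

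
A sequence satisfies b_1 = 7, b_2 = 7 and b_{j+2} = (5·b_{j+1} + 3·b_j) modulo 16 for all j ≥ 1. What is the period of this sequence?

b_1 = 7; b_2 = 7; b_3 = 8; b_4 = 13; b_5 = 9; b_6 = 4; b_7 = 15; b_8 = 7; b_9 = 0; b_{10} = 5; b_{11} = 9; b_{12} = 12; b_{13} = 7; b_{14} = 7.
Since (b_{13}, b_{14}) = (b_1, b_2) = (7, 7) (two consecutive terms determine the rest), the sequence is periodic with period 12.

12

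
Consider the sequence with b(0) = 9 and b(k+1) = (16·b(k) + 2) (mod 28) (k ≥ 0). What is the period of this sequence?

3

We have b(0) = 9; b(1) = 6; b(2) = 14; b(3) = 2; b(4) = 6.
Since b(4) = b(1) = 6, the sequence is eventually periodic: after a pre-period of length 1 it cycles with period 3.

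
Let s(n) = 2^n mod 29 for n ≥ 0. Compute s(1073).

19

Computing terms: s(0) = 1; s(1) = 2; s(2) = 4; s(3) = 8; s(4) = 16; s(5) = 3; s(6) = 6; s(7) = 12; s(8) = 24; s(9) = 19; s(10) = 9; s(11) = 18; s(12) = 7; s(13) = 14; s(14) = 28; s(15) = 27; s(16) = 25; s(17) = 21; s(18) = 13; s(19) = 26; s(20) = 23; s(21) = 17; s(22) = 5; s(23) = 10; s(24) = 20; s(25) = 11; s(26) = 22; s(27) = 15; s(28) = 1.
The sequence repeats with period 28.
(1073 - 0) mod 28 = 9, so s(1073) = s(9) = 19.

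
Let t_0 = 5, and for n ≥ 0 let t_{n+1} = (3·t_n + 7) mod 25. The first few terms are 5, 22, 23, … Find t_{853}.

t_0 = 5; t_1 = 22; t_2 = 23; t_3 = 1; t_4 = 10; t_5 = 12; t_6 = 18; t_7 = 11; t_8 = 15; t_9 = 2; t_{10} = 13; t_{11} = 21; t_{12} = 20; t_{13} = 17; t_{14} = 8; t_{15} = 6; t_{16} = 0; t_{17} = 7; t_{18} = 3; t_{19} = 16; t_{20} = 5.
The sequence repeats with period 20.
(853 - 0) mod 20 = 13, so t_{853} = t_{13} = 17.

17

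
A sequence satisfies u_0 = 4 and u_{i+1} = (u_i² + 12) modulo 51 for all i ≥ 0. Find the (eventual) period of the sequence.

3

We have u_0 = 4, u_1 = 28, u_2 = 31, u_3 = 4.
Since u_3 = u_0 = 4, the sequence is periodic with period 3.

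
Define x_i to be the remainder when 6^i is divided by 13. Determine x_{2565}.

Listing terms: x_0 = 1; x_1 = 6; x_2 = 10; x_3 = 8; x_4 = 9; x_5 = 2; x_6 = 12; x_7 = 7; x_8 = 3; x_9 = 5; x_{10} = 4; x_{11} = 11; x_{12} = 1.
The sequence repeats with period 12.
(2565 - 0) mod 12 = 9, so x_{2565} = x_9 = 5.

5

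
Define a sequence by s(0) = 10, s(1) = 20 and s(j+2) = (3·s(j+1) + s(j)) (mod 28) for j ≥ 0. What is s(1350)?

2

Computing terms: s(0) = 10; s(1) = 20; s(2) = 14; s(3) = 6; s(4) = 4; s(5) = 18; s(6) = 2; s(7) = 24; s(8) = 18; s(9) = 22; s(10) = 0; s(11) = 22; s(12) = 10; s(13) = 24; s(14) = 26; s(15) = 18; s(16) = 24; s(17) = 6; s(18) = 14; s(19) = 20; s(20) = 18; s(21) = 18; s(22) = 16; s(23) = 10; s(24) = 18; s(25) = 8; s(26) = 14; s(27) = 22; s(28) = 24; s(29) = 10; s(30) = 26; s(31) = 4; s(32) = 10; s(33) = 6; s(34) = 0; s(35) = 6; s(36) = 18; s(37) = 4; s(38) = 2; s(39) = 10; s(40) = 4; s(41) = 22; s(42) = 14; s(43) = 8; s(44) = 10; s(45) = 10; s(46) = 12; s(47) = 18; s(48) = 10; s(49) = 20.
Since (s(48), s(49)) = (s(0), s(1)) = (10, 20) (two consecutive terms determine the rest), the sequence is periodic with period 48.
So s(1350) = s(0 + ((1350-0) mod 48)) = s(6) = 2.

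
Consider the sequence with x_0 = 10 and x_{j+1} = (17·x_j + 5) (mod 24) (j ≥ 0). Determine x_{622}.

x_0 = 10; x_1 = 7; x_2 = 4; x_3 = 1; x_4 = 22; x_5 = 19; x_6 = 16; x_7 = 13; x_8 = 10.
Since x_8 = x_0 = 10, the sequence is periodic with period 8.
(622 - 0) mod 8 = 6, so x_{622} = x_6 = 16.

16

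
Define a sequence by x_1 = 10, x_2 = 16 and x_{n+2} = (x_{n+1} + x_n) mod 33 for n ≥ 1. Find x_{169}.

4

Listing terms: x_1 = 10; x_2 = 16; x_3 = 26; x_4 = 9; x_5 = 2; x_6 = 11; x_7 = 13; x_8 = 24; x_9 = 4; x_{10} = 28; x_{11} = 32; x_{12} = 27; x_{13} = 26; x_{14} = 20; x_{15} = 13; x_{16} = 0; x_{17} = 13; x_{18} = 13; x_{19} = 26; x_{20} = 6; x_{21} = 32; x_{22} = 5; x_{23} = 4; x_{24} = 9; x_{25} = 13; x_{26} = 22; x_{27} = 2; x_{28} = 24; x_{29} = 26; x_{30} = 17; x_{31} = 10; x_{32} = 27; x_{33} = 4; x_{34} = 31; x_{35} = 2; x_{36} = 0; x_{37} = 2; x_{38} = 2; x_{39} = 4; x_{40} = 6; x_{41} = 10; x_{42} = 16.
Since (x_{41}, x_{42}) = (x_1, x_2) = (10, 16) (two consecutive terms determine the rest), the sequence is periodic with period 40.
So x_{169} = x_{1 + ((169-1) mod 40)} = x_9 = 4.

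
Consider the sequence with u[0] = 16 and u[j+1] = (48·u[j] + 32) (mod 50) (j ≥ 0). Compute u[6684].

46

Computing terms: u[0] = 16,  u[1] = 0,  u[2] = 32,  u[3] = 18,  u[4] = 46,  u[5] = 40,  u[6] = 2,  u[7] = 28,  u[8] = 26,  u[9] = 30,  u[10] = 22,  u[11] = 38,  u[12] = 6,  u[13] = 20,  u[14] = 42,  u[15] = 48,  u[16] = 36,  u[17] = 10,  u[18] = 12,  u[19] = 8,  u[20] = 16.
The sequence repeats with period 20.
(6684 - 0) mod 20 = 4, so u[6684] = u[4] = 46.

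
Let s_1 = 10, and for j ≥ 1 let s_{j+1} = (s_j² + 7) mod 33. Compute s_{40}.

32

Computing terms: s_1 = 10; s_2 = 8; s_3 = 5; s_4 = 32; s_5 = 8.
Since s_5 = s_2 = 8, the sequence is eventually periodic: after a pre-period of length 1 it cycles with period 3.
For j ≥ 2, s_j depends only on (j - 2) mod 3. (40 - 2) mod 3 = 2, so s_{40} = s_4 = 32.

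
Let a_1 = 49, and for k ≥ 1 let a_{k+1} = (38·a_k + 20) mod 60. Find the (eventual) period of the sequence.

4

Computing terms: a_1 = 49,  a_2 = 22,  a_3 = 16,  a_4 = 28,  a_5 = 4,  a_6 = 52,  a_7 = 16.
Since a_7 = a_3 = 16, the sequence is eventually periodic: after a pre-period of length 2 it cycles with period 4.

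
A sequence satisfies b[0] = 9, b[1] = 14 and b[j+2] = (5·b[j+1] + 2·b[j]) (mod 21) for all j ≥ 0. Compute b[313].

14

Computing terms: b[0] = 9, b[1] = 14, b[2] = 4, b[3] = 6, b[4] = 17, b[5] = 13, b[6] = 15, b[7] = 17, b[8] = 10, b[9] = 0, b[10] = 20, b[11] = 16, b[12] = 15, b[13] = 2, b[14] = 19, b[15] = 15, b[16] = 8, b[17] = 7, b[18] = 9, b[19] = 17, b[20] = 19, b[21] = 3, b[22] = 11, b[23] = 19, b[24] = 12, b[25] = 14, b[26] = 10, b[27] = 15, b[28] = 11, b[29] = 1, b[30] = 6, b[31] = 11, b[32] = 4, b[33] = 0, b[34] = 8, b[35] = 19, b[36] = 6, b[37] = 5, b[38] = 16, b[39] = 6, b[40] = 20, b[41] = 7, b[42] = 12, b[43] = 11, b[44] = 16, b[45] = 18, b[46] = 17, b[47] = 16, b[48] = 9, b[49] = 14.
The sequence repeats with period 48.
(313 - 0) mod 48 = 25, so b[313] = b[25] = 14.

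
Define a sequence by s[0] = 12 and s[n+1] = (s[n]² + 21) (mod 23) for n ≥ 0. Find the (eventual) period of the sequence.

Listing terms: s[0] = 12, s[1] = 4, s[2] = 14, s[3] = 10, s[4] = 6, s[5] = 11, s[6] = 4.
Since s[6] = s[1] = 4, the sequence is eventually periodic: after a pre-period of length 1 it cycles with period 5.

5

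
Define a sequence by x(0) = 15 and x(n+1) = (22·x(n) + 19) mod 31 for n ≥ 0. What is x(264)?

Computing terms: x(0) = 15, x(1) = 8, x(2) = 9, x(3) = 0, x(4) = 19, x(5) = 3, x(6) = 23, x(7) = 29, x(8) = 6, x(9) = 27, x(10) = 24, x(11) = 20, x(12) = 25, x(13) = 11, x(14) = 13, x(15) = 26, x(16) = 2, x(17) = 1, x(18) = 10, x(19) = 22, x(20) = 7, x(21) = 18, x(22) = 12, x(23) = 4, x(24) = 14, x(25) = 17, x(26) = 21, x(27) = 16, x(28) = 30, x(29) = 28, x(30) = 15.
Since x(30) = x(0) = 15, the sequence is periodic with period 30.
(264 - 0) mod 30 = 24, so x(264) = x(24) = 14.

14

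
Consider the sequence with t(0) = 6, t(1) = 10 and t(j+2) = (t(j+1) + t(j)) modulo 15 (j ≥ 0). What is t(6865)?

13

Listing terms: t(0) = 6; t(1) = 10; t(2) = 1; t(3) = 11; t(4) = 12; t(5) = 8; t(6) = 5; t(7) = 13; t(8) = 3; t(9) = 1; t(10) = 4; t(11) = 5; t(12) = 9; t(13) = 14; t(14) = 8; t(15) = 7; t(16) = 0; t(17) = 7; t(18) = 7; t(19) = 14; t(20) = 6; t(21) = 5; t(22) = 11; t(23) = 1; t(24) = 12; t(25) = 13; t(26) = 10; t(27) = 8; t(28) = 3; t(29) = 11; t(30) = 14; t(31) = 10; t(32) = 9; t(33) = 4; t(34) = 13; t(35) = 2; t(36) = 0; t(37) = 2; t(38) = 2; t(39) = 4; t(40) = 6; t(41) = 10.
The sequence repeats with period 40.
So t(6865) = t(0 + ((6865-0) mod 40)) = t(25) = 13.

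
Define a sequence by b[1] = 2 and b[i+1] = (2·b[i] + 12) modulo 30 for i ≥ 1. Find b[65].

2

Listing terms: b[1] = 2,  b[2] = 16,  b[3] = 14,  b[4] = 10,  b[5] = 2.
Since b[5] = b[1] = 2, the sequence is periodic with period 4.
So b[65] = b[1 + ((65-1) mod 4)] = b[1] = 2.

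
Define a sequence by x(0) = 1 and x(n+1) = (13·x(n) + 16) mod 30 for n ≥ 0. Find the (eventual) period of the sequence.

12

Computing terms: x(0) = 1,  x(1) = 29,  x(2) = 3,  x(3) = 25,  x(4) = 11,  x(5) = 9,  x(6) = 13,  x(7) = 5,  x(8) = 21,  x(9) = 19,  x(10) = 23,  x(11) = 15,  x(12) = 1.
The sequence repeats with period 12.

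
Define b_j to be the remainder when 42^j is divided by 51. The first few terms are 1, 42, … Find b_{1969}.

42

Listing terms: b_0 = 1, b_1 = 42, b_2 = 30, b_3 = 36, b_4 = 33, b_5 = 9, b_6 = 21, b_7 = 15, b_8 = 18, b_9 = 42.
Since b_9 = b_1 = 42, the sequence is eventually periodic: after a pre-period of length 1 it cycles with period 8.
For j ≥ 1, b_j depends only on (j - 1) mod 8. (1969 - 1) mod 8 = 0, so b_{1969} = b_1 = 42.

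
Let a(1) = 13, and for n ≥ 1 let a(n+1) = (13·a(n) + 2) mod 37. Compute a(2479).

10

Listing terms: a(1) = 13; a(2) = 23; a(3) = 5; a(4) = 30; a(5) = 22; a(6) = 29; a(7) = 9; a(8) = 8; a(9) = 32; a(10) = 11; a(11) = 34; a(12) = 0; a(13) = 2; a(14) = 28; a(15) = 33; a(16) = 24; a(17) = 18; a(18) = 14; a(19) = 36; a(20) = 26; a(21) = 7; a(22) = 19; a(23) = 27; a(24) = 20; a(25) = 3; a(26) = 4; a(27) = 17; a(28) = 1; a(29) = 15; a(30) = 12; a(31) = 10; a(32) = 21; a(33) = 16; a(34) = 25; a(35) = 31; a(36) = 35; a(37) = 13.
The sequence repeats with period 36.
So a(2479) = a(1 + ((2479-1) mod 36)) = a(31) = 10.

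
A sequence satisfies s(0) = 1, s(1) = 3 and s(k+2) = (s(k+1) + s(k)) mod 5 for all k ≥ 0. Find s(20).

1

s(0) = 1; s(1) = 3; s(2) = 4; s(3) = 2; s(4) = 1; s(5) = 3.
The sequence repeats with period 4.
(20 - 0) mod 4 = 0, so s(20) = s(0) = 1.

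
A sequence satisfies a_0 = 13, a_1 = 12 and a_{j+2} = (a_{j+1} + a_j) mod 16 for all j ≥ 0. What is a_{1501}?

12

a_0 = 13, a_1 = 12, a_2 = 9, a_3 = 5, a_4 = 14, a_5 = 3, a_6 = 1, a_7 = 4, a_8 = 5, a_9 = 9, a_{10} = 14, a_{11} = 7, a_{12} = 5, a_{13} = 12, a_{14} = 1, a_{15} = 13, a_{16} = 14, a_{17} = 11, a_{18} = 9, a_{19} = 4, a_{20} = 13, a_{21} = 1, a_{22} = 14, a_{23} = 15, a_{24} = 13, a_{25} = 12.
The sequence repeats with period 24.
So a_{1501} = a_{0 + ((1501-0) mod 24)} = a_{13} = 12.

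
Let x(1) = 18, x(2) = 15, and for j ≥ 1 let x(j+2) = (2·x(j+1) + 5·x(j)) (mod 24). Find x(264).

15

x(1) = 18,  x(2) = 15,  x(3) = 0,  x(4) = 3,  x(5) = 6,  x(6) = 3,  x(7) = 12,  x(8) = 15,  x(9) = 18,  x(10) = 15.
Since (x(9), x(10)) = (x(1), x(2)) = (18, 15) (two consecutive terms determine the rest), the sequence is periodic with period 8.
(264 - 1) mod 8 = 7, so x(264) = x(8) = 15.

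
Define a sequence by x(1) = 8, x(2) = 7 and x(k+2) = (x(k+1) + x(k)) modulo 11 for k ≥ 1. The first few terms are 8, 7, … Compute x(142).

7

x(1) = 8,  x(2) = 7,  x(3) = 4,  x(4) = 0,  x(5) = 4,  x(6) = 4,  x(7) = 8,  x(8) = 1,  x(9) = 9,  x(10) = 10,  x(11) = 8,  x(12) = 7.
The sequence repeats with period 10.
So x(142) = x(1 + ((142-1) mod 10)) = x(2) = 7.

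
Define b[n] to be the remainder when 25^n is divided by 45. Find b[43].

We have b[1] = 25; b[2] = 40; b[3] = 10; b[4] = 25.
The sequence repeats with period 3.
So b[43] = b[1 + ((43-1) mod 3)] = b[1] = 25.

25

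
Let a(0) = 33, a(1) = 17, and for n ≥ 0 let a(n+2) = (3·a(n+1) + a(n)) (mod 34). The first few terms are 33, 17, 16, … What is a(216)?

We have a(0) = 33, a(1) = 17, a(2) = 16, a(3) = 31, a(4) = 7, a(5) = 18, a(6) = 27, a(7) = 31, a(8) = 18, a(9) = 17, a(10) = 1, a(11) = 20, a(12) = 27, a(13) = 33, a(14) = 24, a(15) = 3, a(16) = 33, a(17) = 0, a(18) = 33, a(19) = 31, a(20) = 24, a(21) = 1, a(22) = 27, a(23) = 14, a(24) = 1, a(25) = 17, a(26) = 18, a(27) = 3, a(28) = 27, a(29) = 16, a(30) = 7, a(31) = 3, a(32) = 16, a(33) = 17, a(34) = 33, a(35) = 14, a(36) = 7, a(37) = 1, a(38) = 10, a(39) = 31, a(40) = 1, a(41) = 0, a(42) = 1, a(43) = 3, a(44) = 10, a(45) = 33, a(46) = 7, a(47) = 20, a(48) = 33, a(49) = 17.
Since (a(48), a(49)) = (a(0), a(1)) = (33, 17) (two consecutive terms determine the rest), the sequence is periodic with period 48.
So a(216) = a(0 + ((216-0) mod 48)) = a(24) = 1.

1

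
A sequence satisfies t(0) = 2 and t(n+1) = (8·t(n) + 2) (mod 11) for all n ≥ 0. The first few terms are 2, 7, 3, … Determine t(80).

2

We have t(0) = 2,  t(1) = 7,  t(2) = 3,  t(3) = 4,  t(4) = 1,  t(5) = 10,  t(6) = 5,  t(7) = 9,  t(8) = 8,  t(9) = 0,  t(10) = 2.
The sequence repeats with period 10.
So t(80) = t(0 + ((80-0) mod 10)) = t(0) = 2.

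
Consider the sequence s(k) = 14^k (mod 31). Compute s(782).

s(1) = 14; s(2) = 10; s(3) = 16; s(4) = 7; s(5) = 5; s(6) = 8; s(7) = 19; s(8) = 18; s(9) = 4; s(10) = 25; s(11) = 9; s(12) = 2; s(13) = 28; s(14) = 20; s(15) = 1; s(16) = 14.
The sequence repeats with period 15.
(782 - 1) mod 15 = 1, so s(782) = s(2) = 10.

10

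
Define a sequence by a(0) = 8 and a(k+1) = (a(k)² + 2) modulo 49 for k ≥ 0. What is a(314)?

4

We have a(0) = 8,  a(1) = 17,  a(2) = 46,  a(3) = 11,  a(4) = 25,  a(5) = 39,  a(6) = 4,  a(7) = 18,  a(8) = 32,  a(9) = 46.
Since a(9) = a(2) = 46, the sequence is eventually periodic: after a pre-period of length 2 it cycles with period 7.
For k ≥ 2, a(k) depends only on (k - 2) mod 7. (314 - 2) mod 7 = 4, so a(314) = a(6) = 4.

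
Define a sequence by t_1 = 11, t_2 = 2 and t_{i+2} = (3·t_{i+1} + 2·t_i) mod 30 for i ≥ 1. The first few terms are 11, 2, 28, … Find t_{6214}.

Computing terms: t_1 = 11,  t_2 = 2,  t_3 = 28,  t_4 = 28,  t_5 = 20,  t_6 = 26,  t_7 = 28,  t_8 = 16,  t_9 = 14,  t_{10} = 14,  t_{11} = 10,  t_{12} = 28,  t_{13} = 14,  t_{14} = 8,  t_{15} = 22,  t_{16} = 22,  t_{17} = 20,  t_{18} = 14,  t_{19} = 22,  t_{20} = 4,  t_{21} = 26,  t_{22} = 26,  t_{23} = 10,  t_{24} = 22,  t_{25} = 26,  t_{26} = 2,  t_{27} = 28.
Since (t_{26}, t_{27}) = (t_2, t_3) = (2, 28) (two consecutive terms determine the rest), the sequence is eventually periodic: after a pre-period of length 1 it cycles with period 24.
For i ≥ 2, t_i depends only on (i - 2) mod 24. (6214 - 2) mod 24 = 20, so t_{6214} = t_{22} = 26.

26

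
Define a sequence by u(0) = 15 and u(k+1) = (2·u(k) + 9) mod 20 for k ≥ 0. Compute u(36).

Listing terms: u(0) = 15; u(1) = 19; u(2) = 7; u(3) = 3; u(4) = 15.
The sequence repeats with period 4.
So u(36) = u(0 + ((36-0) mod 4)) = u(0) = 15.

15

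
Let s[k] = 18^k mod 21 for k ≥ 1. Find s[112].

18

s[1] = 18,  s[2] = 9,  s[3] = 15,  s[4] = 18.
Since s[4] = s[1] = 18, the sequence is periodic with period 3.
So s[112] = s[1 + ((112-1) mod 3)] = s[1] = 18.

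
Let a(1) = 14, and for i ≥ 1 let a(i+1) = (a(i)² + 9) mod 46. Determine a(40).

17

a(1) = 14,  a(2) = 21,  a(3) = 36,  a(4) = 17,  a(5) = 22,  a(6) = 33,  a(7) = 40,  a(8) = 45,  a(9) = 10,  a(10) = 17.
Since a(10) = a(4) = 17, the sequence is eventually periodic: after a pre-period of length 3 it cycles with period 6.
For i ≥ 4, a(i) depends only on (i - 4) mod 6. (40 - 4) mod 6 = 0, so a(40) = a(4) = 17.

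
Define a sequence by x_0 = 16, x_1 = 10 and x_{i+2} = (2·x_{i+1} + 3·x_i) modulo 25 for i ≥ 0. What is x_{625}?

20

Listing terms: x_0 = 16,  x_1 = 10,  x_2 = 18,  x_3 = 16,  x_4 = 11,  x_5 = 20,  x_6 = 23,  x_7 = 6,  x_8 = 6,  x_9 = 5,  x_{10} = 3,  x_{11} = 21,  x_{12} = 1,  x_{13} = 15,  x_{14} = 8,  x_{15} = 11,  x_{16} = 21,  x_{17} = 0,  x_{18} = 13,  x_{19} = 1,  x_{20} = 16,  x_{21} = 10.
The sequence repeats with period 20.
(625 - 0) mod 20 = 5, so x_{625} = x_5 = 20.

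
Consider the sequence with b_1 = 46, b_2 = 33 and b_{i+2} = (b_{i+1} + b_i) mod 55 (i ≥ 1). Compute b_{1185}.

Listing terms: b_1 = 46, b_2 = 33, b_3 = 24, b_4 = 2, b_5 = 26, b_6 = 28, b_7 = 54, b_8 = 27, b_9 = 26, b_{10} = 53, b_{11} = 24, b_{12} = 22, b_{13} = 46, b_{14} = 13, b_{15} = 4, b_{16} = 17, b_{17} = 21, b_{18} = 38, b_{19} = 4, b_{20} = 42, b_{21} = 46, b_{22} = 33.
Since (b_{21}, b_{22}) = (b_1, b_2) = (46, 33) (two consecutive terms determine the rest), the sequence is periodic with period 20.
So b_{1185} = b_{1 + ((1185-1) mod 20)} = b_5 = 26.

26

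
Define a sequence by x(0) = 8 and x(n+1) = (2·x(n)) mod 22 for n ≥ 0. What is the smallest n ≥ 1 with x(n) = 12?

x(0) = 8; x(1) = 16; x(2) = 10; x(3) = 20; x(4) = 18; x(5) = 14; x(6) = 6; x(7) = 12; x(8) = 2; x(9) = 4; x(10) = 8.
Since x(10) = x(0) = 8, the sequence is periodic with period 10.
The value 12 first appears (with n ≥ 1) at x(7).

7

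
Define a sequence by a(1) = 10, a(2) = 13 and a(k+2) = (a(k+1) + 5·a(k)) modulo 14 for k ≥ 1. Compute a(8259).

a(1) = 10, a(2) = 13, a(3) = 7, a(4) = 2, a(5) = 9, a(6) = 5, a(7) = 8, a(8) = 5, a(9) = 3, a(10) = 0, a(11) = 1, a(12) = 1, a(13) = 6, a(14) = 11, a(15) = 13, a(16) = 12, a(17) = 7, a(18) = 11, a(19) = 4, a(20) = 3, a(21) = 9, a(22) = 10, a(23) = 13.
The sequence repeats with period 21.
(8259 - 1) mod 21 = 5, so a(8259) = a(6) = 5.

5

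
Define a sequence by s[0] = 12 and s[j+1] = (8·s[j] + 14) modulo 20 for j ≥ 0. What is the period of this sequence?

4

Listing terms: s[0] = 12,  s[1] = 10,  s[2] = 14,  s[3] = 6,  s[4] = 2,  s[5] = 10.
Since s[5] = s[1] = 10, the sequence is eventually periodic: after a pre-period of length 1 it cycles with period 4.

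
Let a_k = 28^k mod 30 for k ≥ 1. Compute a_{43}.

Listing terms: a_1 = 28, a_2 = 4, a_3 = 22, a_4 = 16, a_5 = 28.
The sequence repeats with period 4.
(43 - 1) mod 4 = 2, so a_{43} = a_3 = 22.

22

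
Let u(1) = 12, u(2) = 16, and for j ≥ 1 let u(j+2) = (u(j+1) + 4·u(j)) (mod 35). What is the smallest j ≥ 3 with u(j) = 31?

Computing terms: u(1) = 12; u(2) = 16; u(3) = 29; u(4) = 23; u(5) = 34; u(6) = 21; u(7) = 17; u(8) = 31; u(9) = 29; u(10) = 13; u(11) = 24; u(12) = 6; u(13) = 32; u(14) = 21; u(15) = 9; u(16) = 23; u(17) = 24; u(18) = 11; u(19) = 2; u(20) = 11; u(21) = 19; u(22) = 28; u(23) = 34; u(24) = 6; u(25) = 2; u(26) = 26; u(27) = 34; u(28) = 33; u(29) = 29; u(30) = 21; u(31) = 32; u(32) = 11; u(33) = 34; u(34) = 8; u(35) = 4; u(36) = 1; u(37) = 17; u(38) = 21; u(39) = 19; u(40) = 33; u(41) = 4; u(42) = 31; u(43) = 12; u(44) = 31; u(45) = 9; u(46) = 28; u(47) = 29; u(48) = 1; u(49) = 12; u(50) = 16.
The sequence repeats with period 48.
The value 31 first appears (with j ≥ 3) at u(8).

8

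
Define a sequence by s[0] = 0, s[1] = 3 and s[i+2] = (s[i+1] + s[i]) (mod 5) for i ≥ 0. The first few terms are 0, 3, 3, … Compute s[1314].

We have s[0] = 0; s[1] = 3; s[2] = 3; s[3] = 1; s[4] = 4; s[5] = 0; s[6] = 4; s[7] = 4; s[8] = 3; s[9] = 2; s[10] = 0; s[11] = 2; s[12] = 2; s[13] = 4; s[14] = 1; s[15] = 0; s[16] = 1; s[17] = 1; s[18] = 2; s[19] = 3; s[20] = 0; s[21] = 3.
Since (s[20], s[21]) = (s[0], s[1]) = (0, 3) (two consecutive terms determine the rest), the sequence is periodic with period 20.
(1314 - 0) mod 20 = 14, so s[1314] = s[14] = 1.

1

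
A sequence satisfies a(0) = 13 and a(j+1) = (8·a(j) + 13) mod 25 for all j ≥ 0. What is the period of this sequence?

20

Computing terms: a(0) = 13, a(1) = 17, a(2) = 24, a(3) = 5, a(4) = 3, a(5) = 12, a(6) = 9, a(7) = 10, a(8) = 18, a(9) = 7, a(10) = 19, a(11) = 15, a(12) = 8, a(13) = 2, a(14) = 4, a(15) = 20, a(16) = 23, a(17) = 22, a(18) = 14, a(19) = 0, a(20) = 13.
Since a(20) = a(0) = 13, the sequence is periodic with period 20.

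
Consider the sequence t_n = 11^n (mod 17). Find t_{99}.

Listing terms: t_0 = 1, t_1 = 11, t_2 = 2, t_3 = 5, t_4 = 4, t_5 = 10, t_6 = 8, t_7 = 3, t_8 = 16, t_9 = 6, t_{10} = 15, t_{11} = 12, t_{12} = 13, t_{13} = 7, t_{14} = 9, t_{15} = 14, t_{16} = 1.
The sequence repeats with period 16.
So t_{99} = t_{0 + ((99-0) mod 16)} = t_3 = 5.

5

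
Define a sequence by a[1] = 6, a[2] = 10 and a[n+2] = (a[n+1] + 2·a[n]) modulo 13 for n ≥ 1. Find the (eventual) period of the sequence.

12

a[1] = 6; a[2] = 10; a[3] = 9; a[4] = 3; a[5] = 8; a[6] = 1; a[7] = 4; a[8] = 6; a[9] = 1; a[10] = 0; a[11] = 2; a[12] = 2; a[13] = 6; a[14] = 10.
Since (a[13], a[14]) = (a[1], a[2]) = (6, 10) (two consecutive terms determine the rest), the sequence is periodic with period 12.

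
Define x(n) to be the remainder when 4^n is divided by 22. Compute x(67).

x(1) = 4, x(2) = 16, x(3) = 20, x(4) = 14, x(5) = 12, x(6) = 4.
The sequence repeats with period 5.
So x(67) = x(1 + ((67-1) mod 5)) = x(2) = 16.

16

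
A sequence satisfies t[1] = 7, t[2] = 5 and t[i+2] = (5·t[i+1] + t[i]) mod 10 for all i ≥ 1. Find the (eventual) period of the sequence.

Listing terms: t[1] = 7,  t[2] = 5,  t[3] = 2,  t[4] = 5,  t[5] = 7,  t[6] = 0,  t[7] = 7,  t[8] = 5.
Since (t[7], t[8]) = (t[1], t[2]) = (7, 5) (two consecutive terms determine the rest), the sequence is periodic with period 6.

6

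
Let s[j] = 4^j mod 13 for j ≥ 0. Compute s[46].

Computing terms: s[0] = 1; s[1] = 4; s[2] = 3; s[3] = 12; s[4] = 9; s[5] = 10; s[6] = 1.
Since s[6] = s[0] = 1, the sequence is periodic with period 6.
So s[46] = s[0 + ((46-0) mod 6)] = s[4] = 9.

9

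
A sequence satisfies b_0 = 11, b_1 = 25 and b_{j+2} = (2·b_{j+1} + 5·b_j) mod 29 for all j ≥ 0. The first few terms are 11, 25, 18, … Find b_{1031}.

11

We have b_0 = 11; b_1 = 25; b_2 = 18; b_3 = 16; b_4 = 6; b_5 = 5; b_6 = 11; b_7 = 18; b_8 = 4; b_9 = 11; b_{10} = 13; b_{11} = 23; b_{12} = 24; b_{13} = 18; b_{14} = 11; b_{15} = 25.
Since (b_{14}, b_{15}) = (b_0, b_1) = (11, 25) (two consecutive terms determine the rest), the sequence is periodic with period 14.
So b_{1031} = b_{0 + ((1031-0) mod 14)} = b_9 = 11.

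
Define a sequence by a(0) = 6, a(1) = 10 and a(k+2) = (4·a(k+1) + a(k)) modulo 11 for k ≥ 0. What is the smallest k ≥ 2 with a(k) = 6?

5

Listing terms: a(0) = 6,  a(1) = 10,  a(2) = 2,  a(3) = 7,  a(4) = 8,  a(5) = 6,  a(6) = 10.
The sequence repeats with period 5.
The value 6 next appears (with k ≥ 2) at a(5).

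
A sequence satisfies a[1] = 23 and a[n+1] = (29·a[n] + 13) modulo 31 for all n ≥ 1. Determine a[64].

We have a[1] = 23,  a[2] = 29,  a[3] = 17,  a[4] = 10,  a[5] = 24,  a[6] = 27,  a[7] = 21,  a[8] = 2,  a[9] = 9,  a[10] = 26,  a[11] = 23.
Since a[11] = a[1] = 23, the sequence is periodic with period 10.
(64 - 1) mod 10 = 3, so a[64] = a[4] = 10.

10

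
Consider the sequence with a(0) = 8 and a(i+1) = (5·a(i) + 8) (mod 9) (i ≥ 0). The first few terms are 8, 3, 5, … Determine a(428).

Computing terms: a(0) = 8; a(1) = 3; a(2) = 5; a(3) = 6; a(4) = 2; a(5) = 0; a(6) = 8.
Since a(6) = a(0) = 8, the sequence is periodic with period 6.
(428 - 0) mod 6 = 2, so a(428) = a(2) = 5.

5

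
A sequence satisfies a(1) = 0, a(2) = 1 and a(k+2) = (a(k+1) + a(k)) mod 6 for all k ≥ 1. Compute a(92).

a(1) = 0, a(2) = 1, a(3) = 1, a(4) = 2, a(5) = 3, a(6) = 5, a(7) = 2, a(8) = 1, a(9) = 3, a(10) = 4, a(11) = 1, a(12) = 5, a(13) = 0, a(14) = 5, a(15) = 5, a(16) = 4, a(17) = 3, a(18) = 1, a(19) = 4, a(20) = 5, a(21) = 3, a(22) = 2, a(23) = 5, a(24) = 1, a(25) = 0, a(26) = 1.
The sequence repeats with period 24.
(92 - 1) mod 24 = 19, so a(92) = a(20) = 5.

5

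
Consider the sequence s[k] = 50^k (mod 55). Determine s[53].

Listing terms: s[1] = 50; s[2] = 25; s[3] = 40; s[4] = 20; s[5] = 10; s[6] = 5; s[7] = 30; s[8] = 15; s[9] = 35; s[10] = 45; s[11] = 50.
Since s[11] = s[1] = 50, the sequence is periodic with period 10.
(53 - 1) mod 10 = 2, so s[53] = s[3] = 40.

40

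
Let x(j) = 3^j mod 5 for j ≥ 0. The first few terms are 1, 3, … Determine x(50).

x(0) = 1,  x(1) = 3,  x(2) = 4,  x(3) = 2,  x(4) = 1.
Since x(4) = x(0) = 1, the sequence is periodic with period 4.
So x(50) = x(0 + ((50-0) mod 4)) = x(2) = 4.

4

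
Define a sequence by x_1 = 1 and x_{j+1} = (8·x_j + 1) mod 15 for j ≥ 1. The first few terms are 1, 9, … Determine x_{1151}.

13

Listing terms: x_1 = 1,  x_2 = 9,  x_3 = 13,  x_4 = 0,  x_5 = 1.
Since x_5 = x_1 = 1, the sequence is periodic with period 4.
So x_{1151} = x_{1 + ((1151-1) mod 4)} = x_3 = 13.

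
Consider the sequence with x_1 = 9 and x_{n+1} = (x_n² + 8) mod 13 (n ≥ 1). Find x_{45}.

We have x_1 = 9; x_2 = 11; x_3 = 12; x_4 = 9.
Since x_4 = x_1 = 9, the sequence is periodic with period 3.
(45 - 1) mod 3 = 2, so x_{45} = x_3 = 12.

12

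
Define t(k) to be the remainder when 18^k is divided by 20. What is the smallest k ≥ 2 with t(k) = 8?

5

Listing terms: t(1) = 18; t(2) = 4; t(3) = 12; t(4) = 16; t(5) = 8; t(6) = 4.
Since t(6) = t(2) = 4, the sequence is eventually periodic: after a pre-period of length 1 it cycles with period 4.
The value 8 first appears (with k ≥ 2) at t(5).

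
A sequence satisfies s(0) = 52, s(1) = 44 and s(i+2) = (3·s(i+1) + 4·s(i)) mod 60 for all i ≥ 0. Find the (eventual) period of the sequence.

10

s(0) = 52; s(1) = 44; s(2) = 40; s(3) = 56; s(4) = 28; s(5) = 8; s(6) = 16; s(7) = 20; s(8) = 4; s(9) = 32; s(10) = 52; s(11) = 44.
Since (s(10), s(11)) = (s(0), s(1)) = (52, 44) (two consecutive terms determine the rest), the sequence is periodic with period 10.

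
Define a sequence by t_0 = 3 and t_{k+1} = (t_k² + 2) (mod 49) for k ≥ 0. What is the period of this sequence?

Listing terms: t_0 = 3, t_1 = 11, t_2 = 25, t_3 = 39, t_4 = 4, t_5 = 18, t_6 = 32, t_7 = 46, t_8 = 11.
Since t_8 = t_1 = 11, the sequence is eventually periodic: after a pre-period of length 1 it cycles with period 7.

7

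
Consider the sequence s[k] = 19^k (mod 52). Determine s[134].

49

Listing terms: s[1] = 19; s[2] = 49; s[3] = 47; s[4] = 9; s[5] = 15; s[6] = 25; s[7] = 7; s[8] = 29; s[9] = 31; s[10] = 17; s[11] = 11; s[12] = 1; s[13] = 19.
Since s[13] = s[1] = 19, the sequence is periodic with period 12.
So s[134] = s[1 + ((134-1) mod 12)] = s[2] = 49.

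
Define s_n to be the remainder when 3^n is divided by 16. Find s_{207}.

11

Computing terms: s_0 = 1; s_1 = 3; s_2 = 9; s_3 = 11; s_4 = 1.
Since s_4 = s_0 = 1, the sequence is periodic with period 4.
(207 - 0) mod 4 = 3, so s_{207} = s_3 = 11.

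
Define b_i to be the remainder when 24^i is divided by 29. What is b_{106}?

Listing terms: b_1 = 24; b_2 = 25; b_3 = 20; b_4 = 16; b_5 = 7; b_6 = 23; b_7 = 1; b_8 = 24.
The sequence repeats with period 7.
(106 - 1) mod 7 = 0, so b_{106} = b_1 = 24.

24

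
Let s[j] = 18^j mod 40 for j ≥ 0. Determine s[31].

We have s[0] = 1; s[1] = 18; s[2] = 4; s[3] = 32; s[4] = 16; s[5] = 8; s[6] = 24; s[7] = 32.
Since s[7] = s[3] = 32, the sequence is eventually periodic: after a pre-period of length 3 it cycles with period 4.
For j ≥ 3, s[j] depends only on (j - 3) mod 4. (31 - 3) mod 4 = 0, so s[31] = s[3] = 32.

32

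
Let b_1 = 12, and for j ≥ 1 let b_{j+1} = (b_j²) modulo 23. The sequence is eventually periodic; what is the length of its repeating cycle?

Listing terms: b_1 = 12,  b_2 = 6,  b_3 = 13,  b_4 = 8,  b_5 = 18,  b_6 = 2,  b_7 = 4,  b_8 = 16,  b_9 = 3,  b_{10} = 9,  b_{11} = 12.
Since b_{11} = b_1 = 12, the sequence is periodic with period 10.

10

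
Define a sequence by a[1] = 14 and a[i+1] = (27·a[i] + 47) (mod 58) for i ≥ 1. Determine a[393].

We have a[1] = 14,  a[2] = 19,  a[3] = 38,  a[4] = 29,  a[5] = 18,  a[6] = 11,  a[7] = 54,  a[8] = 55,  a[9] = 24,  a[10] = 57,  a[11] = 20,  a[12] = 7,  a[13] = 4,  a[14] = 39,  a[15] = 56,  a[16] = 51,  a[17] = 32,  a[18] = 41,  a[19] = 52,  a[20] = 1,  a[21] = 16,  a[22] = 15,  a[23] = 46,  a[24] = 13,  a[25] = 50,  a[26] = 5,  a[27] = 8,  a[28] = 31,  a[29] = 14.
Since a[29] = a[1] = 14, the sequence is periodic with period 28.
So a[393] = a[1 + ((393-1) mod 28)] = a[1] = 14.

14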